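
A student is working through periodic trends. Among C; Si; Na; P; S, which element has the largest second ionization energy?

Na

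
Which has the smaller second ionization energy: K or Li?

K

After 1 electron has been removed, what remains? K⁺ is the bare [Ar] core; Li⁺ is the bare [He] core.
All of these are removing an electron from a noble-gas core or deeper; the smaller core (lower principal quantum number) is held far more tightly, and within a period the higher nuclear charge binds the same core more tightly.
Tabulated IE_2 (kJ/mol): K 3052, Li 7298.
Putting it together, IE_2: K < Li.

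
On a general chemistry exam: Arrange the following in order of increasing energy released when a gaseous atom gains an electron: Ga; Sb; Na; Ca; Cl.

Ca < Ga < Na < Sb < Cl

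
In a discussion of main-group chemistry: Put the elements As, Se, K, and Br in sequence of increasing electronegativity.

K < As < Se < Br

Atoms toward the upper right of the periodic table pull bonding electrons most strongly.
All lie in period 4, so electronegativity increases left to right.
So from lowest to highest: K < As < Se < Br.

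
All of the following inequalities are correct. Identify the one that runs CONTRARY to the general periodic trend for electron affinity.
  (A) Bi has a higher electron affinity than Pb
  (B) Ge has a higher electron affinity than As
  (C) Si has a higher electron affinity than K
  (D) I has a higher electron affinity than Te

The general trend: electron affinity increases across a period and decreases down a group.
(A) Bi (period 6, group 15) vs Pb (period 6, group 14): the stated order agrees with the simple trend.
(B) Ge (period 4, group 14) vs As (period 4, group 15): the stated order contradicts the simple trend.
(C) Si (period 3, group 14) vs K (period 4, group 1): the stated order agrees with the simple trend.
(D) I (period 5, group 17) vs Te (period 5, group 16): the stated order agrees with the simple trend.
The exception is (B): adding an electron to As's half-filled 4p³ is unfavourable, so Ge (4p²) has the more exothermic EA.

(B)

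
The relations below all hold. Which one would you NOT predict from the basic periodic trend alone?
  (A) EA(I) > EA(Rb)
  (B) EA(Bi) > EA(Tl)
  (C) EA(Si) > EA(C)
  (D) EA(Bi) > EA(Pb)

(C)

The general trend: electron affinity increases across a period and decreases down a group.
(A) I (period 5, group 17) vs Rb (period 5, group 1): the stated order agrees with the simple trend.
(B) Bi (period 6, group 15) vs Tl (period 6, group 13): the stated order agrees with the simple trend.
(C) Si (period 3, group 14) vs C (period 2, group 14): the stated order contradicts the simple trend.
(D) Bi (period 6, group 15) vs Pb (period 6, group 14): the stated order agrees with the simple trend.
The exception is (C): Si's larger, more diffuse 3p orbitals accept an added electron slightly more readily than C's compact 2p.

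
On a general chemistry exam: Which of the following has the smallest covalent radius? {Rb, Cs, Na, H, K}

H is in period 1, group 1; Na is in period 3, group 1; K is in period 4, group 1; Rb is in period 5, group 1; Cs is in period 6, group 1.
Across a period the added protons contract the valence shell; down a group each new principal shell makes the atom larger.
All are in group 1, so atomic radius increases down the group.
The smallest covalent radius among these belongs to H.

H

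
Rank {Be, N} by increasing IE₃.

N < Be

The third ionization energy removes an electron from the +2 ion. For each element: Be²⁺ is the bare [He] core; N²⁺ still has 3 valence electrons.
Core electrons are held far more tightly than valence electrons, so Be tops the IE_3 order.
Tabulated IE_3 (kJ/mol): Be 14849, N 4578.
Putting it together, IE_3: N < Be.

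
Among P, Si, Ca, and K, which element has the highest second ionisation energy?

K

Consider each +1 ion: P⁺ still has 4 valence electrons; Si⁺ still has 3 valence electrons; Ca⁺ still has 1 valence electron; K⁺ is the bare [Ar] core.
Pulling an electron out of a noble-gas core costs far more than removing a remaining valence electron, so K sits at the high end of IE_2.
Valence configurations: P⁺ [Ne]3s²3p², Si⁺ [Ne]3s²3p¹, Ca⁺ [Ar]4s¹.
The numbers (kJ/mol): P 1907, Si 1577, Ca 1145, K 3052.
So the second ionization energies run Ca < Si < P < K.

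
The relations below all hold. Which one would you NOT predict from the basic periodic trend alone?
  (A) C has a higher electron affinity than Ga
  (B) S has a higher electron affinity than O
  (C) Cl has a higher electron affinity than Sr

(B)

The general trend: electron affinity increases across a period and decreases down a group.
(A) C (period 2, group 14) vs Ga (period 4, group 13): the stated order agrees with the simple trend.
(B) S (period 3, group 16) vs O (period 2, group 16): the stated order contradicts the simple trend.
(C) Cl (period 3, group 17) vs Sr (period 5, group 2): the stated order agrees with the simple trend.
The exception is (B): the compact 2p subshell of O repels the added electron more than S's larger 3p does.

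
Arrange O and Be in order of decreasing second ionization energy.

O, Be

After 1 electron has been removed, what remains? O⁺ still has 5 valence electrons; Be⁺ still has 1 valence electron.
All are still removing valence electrons, so compare the +1 ions as you would atoms: IE_2 generally rises across a period (higher Z_eff) and falls down a group (larger shell), subject to the usual subshell exceptions.
Valence configurations: O⁺ [He]2s²2p³, Be⁺ [He]2s¹.
Approximate IE_2 values (kJ/mol): O 3388, Be 1757.
Hence IE_2: Be < O.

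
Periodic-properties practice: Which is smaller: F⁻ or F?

F

Forming F⁻ adds 1 electron to F. More electron–electron repulsion in the same shell, with unchanged nuclear charge, lets the cloud expand.
An anion is larger than its parent atom: F⁻ > F.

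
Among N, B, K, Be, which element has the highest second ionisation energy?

K

The second ionization energy removes an electron from the +1 ion. For each element: N⁺ still has 4 valence electrons; B⁺ still has 2 valence electrons; K⁺ is the bare [Ar] core; Be⁺ still has 1 valence electron.
Core electrons are held far more tightly than valence electrons, so K tops the IE_2 order.
Valence configurations: N⁺ [He]2s²2p², B⁺ [He]2s², Be⁺ [He]2s¹.
Approximate IE_2 values (kJ/mol): N 2856, B 2427, K 3052, Be 1757.
So the second ionization energies run Be < B < N < K.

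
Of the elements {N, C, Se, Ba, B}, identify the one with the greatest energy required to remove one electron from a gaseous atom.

N

B is in period 2, group 13; C is in period 2, group 14; N is in period 2, group 15; Se is in period 4, group 16; Ba is in period 6, group 2.
IE₁ increases left→right with effective nuclear charge and decreases top→bottom as the valence shell moves farther out.
Here both period and group differ, so the two effects have to be weighed against each other.
B > Ba: both effects reinforce here, so B is clearly the higher of the two.
Se > B: the two effects oppose for this pair; the across-period effect wins (941 vs 801 kJ/mol).
C > Se: the two effects oppose for this pair; the down-group effect wins (1086 vs 941 kJ/mol).
N > C: both are in period 2; the period trend gives N the larger value.
For reference (kJ/mol): B 801, C 1086, N 1402, Se 941, Ba 503.
The greatest energy required to remove one electron from a gaseous atom among these belongs to N.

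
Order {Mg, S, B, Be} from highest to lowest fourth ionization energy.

B > Be > Mg > S

Consider each +3 ion: Mg³⁺ is already 1 electron into the core; S³⁺ still has 3 valence electrons; B³⁺ is the bare [He] core; Be³⁺ is already 1 electron into the core.
Core electrons are held far more tightly than valence electrons, so Mg, Be and B top the IE_4 order.
Approximate IE_4 values (kJ/mol): Mg 10543, S 4556, B 25026, Be 21007.
Hence IE_4: S < Mg < Be < B.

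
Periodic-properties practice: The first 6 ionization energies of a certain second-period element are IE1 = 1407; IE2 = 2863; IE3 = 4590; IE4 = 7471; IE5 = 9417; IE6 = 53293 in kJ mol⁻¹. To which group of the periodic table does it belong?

Group 15

Look for the largest jump between consecutive ionization energies: IE6/IE5 ≈ 5.7, far larger than any earlier ratio.
That jump marks the point where a core electron is being removed. So the atom has 5 valence electrons.
A main-group element with 5 valence electrons is in group 15.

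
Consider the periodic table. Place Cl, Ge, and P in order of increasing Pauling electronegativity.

Ge, P, Cl

P is in period 3, group 15; Cl is in period 3, group 17; Ge is in period 4, group 14.
Electronegativity increases across a period and decreases down a group, tracking effective nuclear charge and atomic size.
Here both period and group differ, so the two effects have to be weighed against each other.
P > Ge: relative to Ge, both the across-period and down-group shifts push P's electronegativity up.
Cl > P: Cl lies to the right of P in period 3, so the across-period effect alone puts Cl higher.
Approximate values (Pauling): P 2.19, Cl 3.16, Ge 2.01.
So from lowest to highest: Ge < P < Cl.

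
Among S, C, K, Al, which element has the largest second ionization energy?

K

IE_2 is the cost of taking one more electron from the +1 cation: S⁺ still has 5 valence electrons; C⁺ still has 3 valence electrons; K⁺ is the bare [Ar] core; Al⁺ still has 2 valence electrons.
Core electrons are held far more tightly than valence electrons, so K tops the IE_2 order.
Valence configurations: S⁺ [Ne]3s²3p³, C⁺ [He]2s²2p¹, Al⁺ [Ne]3s².
Approximate IE_2 values (kJ/mol): S 2252, C 2353, K 3052, Al 1817.
Putting it together, IE_2: Al < S < C < K.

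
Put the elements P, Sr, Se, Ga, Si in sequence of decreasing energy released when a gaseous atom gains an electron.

Se > Si > P > Ga > Sr

Electron affinity generally becomes more exothermic across a period toward the halogens and less exothermic down a group.
These span different periods and groups, so the two trends combine.
Ga > Sr: both effects reinforce here, so Ga is clearly the higher of the two.
P > Ga: relative to Ga, both the across-period and down-group shifts push P's electron affinity up.
Si > P: this pair runs against the simple trend — see the exception note.
Se > Si: period and group pull opposite ways; the across-period shift dominates (195 vs 134 kJ/mol).
Note the exception: Si has a higher electron affinity than P, contrary to the simple trend — adding an electron to P's half-filled 3p³ is unfavourable, so Si (3p²) has the more exothermic EA.
Tabulated electron affinity (kJ/mol): Si 134, P 72, Ga 29, Se 195, Sr 5.
So from highest to lowest: Se > Si > P > Ga > Sr.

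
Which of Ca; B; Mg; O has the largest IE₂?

O

After 1 electron has been removed, what remains? Ca⁺ still has 1 valence electron; B⁺ still has 2 valence electrons; Mg⁺ still has 1 valence electron; O⁺ still has 5 valence electrons.
All are still removing valence electrons, so compare the +1 ions as you would atoms: IE_2 generally rises across a period (higher Z_eff) and falls down a group (larger shell), subject to the usual subshell exceptions.
Valence configurations: Ca⁺ [Ar]4s¹, B⁺ [He]2s², Mg⁺ [Ne]3s¹, O⁺ [He]2s²2p³.
The numbers (kJ/mol): Ca 1145, B 2427, Mg 1451, O 3388.
Overall IE_2 order: Ca < Mg < B < O.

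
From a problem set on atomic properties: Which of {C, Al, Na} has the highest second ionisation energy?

Na

The second ionization energy removes an electron from the +1 ion. For each element: C⁺ still has 3 valence electrons; Al⁺ still has 2 valence electrons; Na⁺ is the bare [Ne] core.
Breaking into a closed-shell core is much more expensive than removing a leftover valence electron — Na has the largest IE_2 here.
Valence configurations: C⁺ [He]2s²2p¹, Al⁺ [Ne]3s².
The numbers (kJ/mol): C 2353, Al 1817, Na 4562.
So the second ionization energies run Al < C < Na.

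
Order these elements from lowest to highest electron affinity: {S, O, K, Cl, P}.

K, P, O, S, Cl

O is in period 2, group 16; P is in period 3, group 15; S is in period 3, group 16; Cl is in period 3, group 17; K is in period 4, group 1.
Atoms with high Z_eff and room in the valence shell (especially the halogens) have the most exothermic electron affinities.
Here both period and group differ, so the two effects have to be weighed against each other.
P > K: relative to K, both the across-period and down-group shifts push P's electron affinity up.
O > P: relative to P, both the across-period and down-group shifts push O's electron affinity up.
S > O: this pair runs against the simple trend — see the exception note.
Cl > S: Cl lies to the right of S in period 3, so the across-period effect alone puts Cl higher.
Note the exception: S has a higher electron affinity than O, contrary to the simple trend — the compact 2p subshell of O repels the added electron more than S's larger 3p does.
For reference (kJ/mol): O 141, P 72, S 200, Cl 349, K 48.
So from lowest to highest: K < P < O < S < Cl.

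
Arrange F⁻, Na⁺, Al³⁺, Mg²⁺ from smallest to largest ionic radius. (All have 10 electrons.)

Al³⁺, Mg²⁺, Na⁺, F⁻

All of these have 10 electrons, so size is governed by nuclear charge alone: the more protons, the stronger the pull on the same electron cloud, and the smaller the ion.
Nuclear charges: Al³⁺ (Z=13), Mg²⁺ (Z=12), Na⁺ (Z=11), F⁻ (Z=9).
Smallest to largest: Al³⁺ < Mg²⁺ < Na⁺ < F⁻.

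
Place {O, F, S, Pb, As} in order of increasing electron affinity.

Adding an electron releases more energy for atoms nearer the top right (short of the noble gases).
Here both period and group differ, so the two effects have to be weighed against each other.
As > Pb: relative to Pb, both the across-period and down-group shifts push As's electron affinity up.
O > As: both effects reinforce here, so O is clearly the higher of the two.
S > O: this pair runs against the simple trend — see the exception note.
F > S: relative to S, both the across-period and down-group shifts push F's electron affinity up.
Note the exception: S has a higher electron affinity than O, contrary to the simple trend — the compact 2p subshell of O repels the added electron more than S's larger 3p does.
Approximate values (kJ/mol): O 141, F 328, S 200, As 78, Pb 35.
So from lowest to highest: Pb < As < O < S < F.

Pb, As, O, S, F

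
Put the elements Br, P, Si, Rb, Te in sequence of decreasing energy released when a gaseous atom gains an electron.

Br > Te > Si > P > Rb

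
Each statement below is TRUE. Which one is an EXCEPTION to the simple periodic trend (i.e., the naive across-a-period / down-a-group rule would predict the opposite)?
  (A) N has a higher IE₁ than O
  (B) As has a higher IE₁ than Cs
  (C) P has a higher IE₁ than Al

(A)

The general trend: IE₁ increases across a period and decreases down a group.
(A) N (period 2, group 15) vs O (period 2, group 16): the stated order contradicts the simple trend.
(B) As (period 4, group 15) vs Cs (period 6, group 1): the stated order agrees with the simple trend.
(C) P (period 3, group 15) vs Al (period 3, group 13): the stated order agrees with the simple trend.
The exception is (A): pairing an electron in O's 2p⁴ costs repulsion energy, so O ionizes more easily than half-filled N (2p³).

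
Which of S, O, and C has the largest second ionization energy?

O

Consider each +1 ion: S⁺ still has 5 valence electrons; O⁺ still has 5 valence electrons; C⁺ still has 3 valence electrons.
All are still removing valence electrons, so compare the +1 ions as you would atoms: IE_2 generally rises across a period (higher Z_eff) and falls down a group (larger shell), subject to the usual subshell exceptions.
Valence configurations: S⁺ [Ne]3s²3p³, O⁺ [He]2s²2p³, C⁺ [He]2s²2p¹.
Tabulated IE_2 (kJ/mol): S 2252, O 3388, C 2353.
So the second ionization energies run S < C < O.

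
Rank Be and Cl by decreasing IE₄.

Be > Cl

Consider each +3 ion: Be³⁺ is already 1 electron into the core; Cl³⁺ still has 4 valence electrons.
Core electrons are held far more tightly than valence electrons, so Be tops the IE_4 order.
Approximate IE_4 values (kJ/mol): Be 21007, Cl 5159.
Overall IE_4 order: Cl < Be.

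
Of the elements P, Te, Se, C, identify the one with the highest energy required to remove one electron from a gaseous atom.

C

C is in period 2, group 14; P is in period 3, group 15; Se is in period 4, group 16; Te is in period 5, group 16.
First ionization energy rises across a period (greater Z_eff holds electrons more tightly) and falls down a group (valence electrons are farther from the nucleus).
Neither a single period nor a single group — weigh both effects.
Se > Te: they share group 16; the group trend gives Se the larger value.
P > Se: period and group pull opposite ways; the down-group shift dominates (1012 vs 941 kJ/mol).
C > P: the two effects oppose for this pair; the down-group effect wins (1086 vs 1012 kJ/mol).
Tabulated first ionization energy (kJ/mol): C 1086, P 1012, Se 941, Te 869.
The highest energy required to remove one electron from a gaseous atom among these belongs to C.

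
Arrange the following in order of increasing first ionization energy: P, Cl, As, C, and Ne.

As < P < C < Cl < Ne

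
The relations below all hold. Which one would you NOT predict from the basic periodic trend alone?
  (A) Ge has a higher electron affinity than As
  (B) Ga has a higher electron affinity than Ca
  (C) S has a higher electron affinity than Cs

(A)

The general trend: electron affinity increases across a period and decreases down a group.
(A) Ge (period 4, group 14) vs As (period 4, group 15): the stated order contradicts the simple trend.
(B) Ga (period 4, group 13) vs Ca (period 4, group 2): the stated order agrees with the simple trend.
(C) S (period 3, group 16) vs Cs (period 6, group 1): the stated order agrees with the simple trend.
The exception is (A): adding an electron to As's half-filled 4p³ is unfavourable, so Ge (4p²) has the more exothermic EA.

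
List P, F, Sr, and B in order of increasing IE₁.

IE₁ increases left→right with effective nuclear charge and decreases top→bottom as the valence shell moves farther out.
Neither a single period nor a single group — weigh both effects.
B > Sr: relative to Sr, both the across-period and down-group shifts push B's first ionization energy up.
P > B: period and group pull opposite ways; the across-period shift dominates (1012 vs 801 kJ/mol).
F > P: relative to P, both the across-period and down-group shifts push F's first ionization energy up.
For reference (kJ/mol): B 801, F 1681, P 1012, Sr 550.
So from lowest to highest: Sr < B < P < F.

Sr < B < P < F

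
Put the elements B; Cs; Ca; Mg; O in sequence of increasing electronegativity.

Cs < Ca < Mg < B < O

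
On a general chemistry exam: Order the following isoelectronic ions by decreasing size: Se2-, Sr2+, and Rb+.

Se2- > Rb+ > Sr2+

All of these have 36 electrons, so size is governed by nuclear charge alone: the more protons, the stronger the pull on the same electron cloud, and the smaller the ion.
Nuclear charges: Sr2+ (Z=38), Rb+ (Z=37), Se2- (Z=34).
Largest to smallest: Se2- > Rb+ > Sr2+.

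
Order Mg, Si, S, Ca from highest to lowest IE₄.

The fourth ionization energy removes an electron from the +3 ion. For each element: Mg³⁺ is already 1 electron into the core; Si³⁺ still has 1 valence electron; S³⁺ still has 3 valence electrons; Ca³⁺ is already 1 electron into the core.
Breaking into a closed-shell core is much more expensive than removing a leftover valence electron — Ca and Mg have the largest IE_4 here.
Valence configurations: Si³⁺ [Ne]3s¹, S³⁺ [Ne]3s²3p¹.
The numbers (kJ/mol): Mg 10543, Si 4356, S 4556, Ca 6491.
Overall IE_4 order: Si < S < Ca < Mg.

Mg > Ca > S > Si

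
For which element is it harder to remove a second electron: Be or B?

B

Consider each +1 ion: Be⁺ still has 1 valence electron; B⁺ still has 2 valence electrons.
All are still removing valence electrons, so compare the +1 ions as you would atoms: IE_2 generally rises across a period (higher Z_eff) and falls down a group (larger shell), subject to the usual subshell exceptions.
Valence configurations: Be⁺ [He]2s¹, B⁺ [He]2s².
The numbers (kJ/mol): Be 1757, B 2427.
Putting it together, IE_2: Be < B.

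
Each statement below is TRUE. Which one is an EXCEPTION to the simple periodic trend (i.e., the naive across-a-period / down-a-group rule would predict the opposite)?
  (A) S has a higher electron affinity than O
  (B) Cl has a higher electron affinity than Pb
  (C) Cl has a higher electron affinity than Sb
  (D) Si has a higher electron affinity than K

(A)

The general trend: electron affinity increases across a period and decreases down a group.
(A) S (period 3, group 16) vs O (period 2, group 16): the stated order contradicts the simple trend.
(B) Cl (period 3, group 17) vs Pb (period 6, group 14): the stated order agrees with the simple trend.
(C) Cl (period 3, group 17) vs Sb (period 5, group 15): the stated order agrees with the simple trend.
(D) Si (period 3, group 14) vs K (period 4, group 1): the stated order agrees with the simple trend.
The exception is (A): the compact 2p subshell of O repels the added electron more than S's larger 3p does.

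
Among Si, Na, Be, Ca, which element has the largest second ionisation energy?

The second ionization energy removes an electron from the +1 ion. For each element: Si⁺ still has 3 valence electrons; Na⁺ is the bare [Ne] core; Be⁺ still has 1 valence electron; Ca⁺ still has 1 valence electron.
Core electrons are held far more tightly than valence electrons, so Na tops the IE_2 order.
Valence configurations: Si⁺ [Ne]3s²3p¹, Be⁺ [He]2s¹, Ca⁺ [Ar]4s¹.
Approximate IE_2 values (kJ/mol): Si 1577, Na 4562, Be 1757, Ca 1145.
So the second ionization energies run Ca < Si < Be < Na.

Na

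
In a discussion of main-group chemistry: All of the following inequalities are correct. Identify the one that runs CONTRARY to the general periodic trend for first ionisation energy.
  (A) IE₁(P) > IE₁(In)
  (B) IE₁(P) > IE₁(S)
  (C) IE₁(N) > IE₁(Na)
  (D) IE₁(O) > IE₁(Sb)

(B)

The general trend: first ionisation energy increases across a period and decreases down a group.
(A) P (period 3, group 15) vs In (period 5, group 13): the stated order agrees with the simple trend.
(B) P (period 3, group 15) vs S (period 3, group 16): the stated order contradicts the simple trend.
(C) N (period 2, group 15) vs Na (period 3, group 1): the stated order agrees with the simple trend.
(D) O (period 2, group 16) vs Sb (period 5, group 15): the stated order agrees with the simple trend.
The exception is (B): S (3p⁴) ionizes more easily than half-filled P (3p³) because the paired 3p electron in S is pushed out by e⁻–e⁻ repulsion.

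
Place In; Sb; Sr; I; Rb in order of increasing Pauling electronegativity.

Rb is in period 5, group 1; Sr is in period 5, group 2; In is in period 5, group 13; Sb is in period 5, group 15; I is in period 5, group 17.
Smaller atoms with higher effective nuclear charge are more electronegative.
All lie in period 5, so electronegativity increases left to right.
So from lowest to highest: Rb < Sr < In < Sb < I.

Rb < Sr < In < Sb < I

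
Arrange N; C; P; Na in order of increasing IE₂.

After 1 electron has been removed, what remains? N⁺ still has 4 valence electrons; C⁺ still has 3 valence electrons; P⁺ still has 4 valence electrons; Na⁺ is the bare [Ne] core.
Breaking into a closed-shell core is much more expensive than removing a leftover valence electron — Na has the largest IE_2 here.
Valence configurations: N⁺ [He]2s²2p², C⁺ [He]2s²2p¹, P⁺ [Ne]3s²3p².
Tabulated IE_2 (kJ/mol): N 2856, C 2353, P 1907, Na 4562.
Overall IE_2 order: P < C < N < Na.

P < C < N < Na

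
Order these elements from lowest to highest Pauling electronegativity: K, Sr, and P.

K < Sr < P

Smaller atoms with higher effective nuclear charge are more electronegative.
Here both period and group differ, so the two effects have to be weighed against each other.
Sr > K: period and group pull opposite ways; the across-period shift dominates (0.95 vs 0.82).
P > Sr: relative to Sr, both the across-period and down-group shifts push P's electronegativity up.
Tabulated electronegativity (Pauling): P 2.19, K 0.82, Sr 0.95.
So from lowest to highest: K < Sr < P.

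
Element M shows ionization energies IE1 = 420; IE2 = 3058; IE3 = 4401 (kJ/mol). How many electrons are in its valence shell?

Look for the largest jump between consecutive ionization energies: IE2/IE1 ≈ 7.3, far larger than any earlier ratio.
That jump marks the point where a core electron is being removed. So the atom has 1 valence electron.

1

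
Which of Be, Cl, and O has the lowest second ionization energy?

Consider each +1 ion: Be⁺ still has 1 valence electron; Cl⁺ still has 6 valence electrons; O⁺ still has 5 valence electrons.
All are still removing valence electrons, so compare the +1 ions as you would atoms: IE_2 generally rises across a period (higher Z_eff) and falls down a group (larger shell), subject to the usual subshell exceptions.
Valence configurations: Be⁺ [He]2s¹, Cl⁺ [Ne]3s²3p⁴, O⁺ [He]2s²2p³.
The numbers (kJ/mol): Be 1757, Cl 2298, O 3388.
Putting it together, IE_2: Be < Cl < O.

Be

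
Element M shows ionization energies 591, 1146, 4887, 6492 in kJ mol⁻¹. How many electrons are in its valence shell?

Look for the largest jump between consecutive ionization energies: IE3/IE2 ≈ 4.3, far larger than any earlier ratio.
That jump marks the point where a core electron is being removed. So the atom has 2 valence electrons.

2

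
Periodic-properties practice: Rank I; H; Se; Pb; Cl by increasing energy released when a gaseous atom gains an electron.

H is in period 1, group 1; Cl is in period 3, group 17; Se is in period 4, group 16; I is in period 5, group 17; Pb is in period 6, group 14.
Electron affinity generally becomes more exothermic across a period toward the halogens and less exothermic down a group.
Here both period and group differ, so the two effects have to be weighed against each other.
H > Pb: period and group pull opposite ways; the down-group shift dominates (73 vs 35 kJ/mol).
Se > H: period and group pull opposite ways; the across-period shift dominates (195 vs 73 kJ/mol).
I > Se: the two effects oppose for this pair; the across-period effect wins (295 vs 195 kJ/mol).
Cl > I: Cl sits above I in group 17, so the down-group effect alone puts Cl higher.
Tabulated electron affinity (kJ/mol): H 73, Cl 349, Se 195, I 295, Pb 35.
So from lowest to highest: Pb < H < Se < I < Cl.

Pb < H < Se < I < Cl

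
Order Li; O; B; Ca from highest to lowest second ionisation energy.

Li > O > B > Ca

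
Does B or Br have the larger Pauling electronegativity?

Br

B is in period 2, group 13; Br is in period 4, group 17.
EN rises left→right (higher Z_eff, smaller atoms) and falls top→bottom (larger, more shielded atoms).
Neither a single period nor a single group — weigh both effects.
Br > B: period and group pull opposite ways; the across-period shift dominates (2.96 vs 2.04).
Tabulated electronegativity (Pauling): B 2.04, Br 2.96.
So Br has the larger Pauling electronegativity (Br > B).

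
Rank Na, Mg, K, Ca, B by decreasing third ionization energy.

Consider each +2 ion: Na²⁺ is already 1 electron into the core; Mg²⁺ is the bare [Ne] core; K²⁺ is already 1 electron into the core; Ca²⁺ is the bare [Ar] core; B²⁺ still has 1 valence electron.
Breaking into a closed-shell core is much more expensive than removing a leftover valence electron — K, Ca, Na and Mg have the largest IE_3 here.
Approximate IE_3 values (kJ/mol): Na 6910, Mg 7733, K 4420, Ca 4912, B 3660.
Putting it together, IE_3: B < K < Ca < Na < Mg.

Mg > Na > Ca > K > B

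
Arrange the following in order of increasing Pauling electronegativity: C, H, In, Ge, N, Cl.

In < Ge < H < C < N < Cl

H is in period 1, group 1; C is in period 2, group 14; N is in period 2, group 15; Cl is in period 3, group 17; Ge is in period 4, group 14; In is in period 5, group 13.
EN rises left→right (higher Z_eff, smaller atoms) and falls top→bottom (larger, more shielded atoms).
Here both period and group differ, so the two effects have to be weighed against each other.
Ge > In: relative to In, both the across-period and down-group shifts push Ge's electronegativity up.
H > Ge: the two effects oppose for this pair; the down-group effect wins (2.20 vs 2.01).
C > H: period and group pull opposite ways; the across-period shift dominates (2.55 vs 2.20).
N > C: N lies to the right of C in period 2, so the across-period effect alone puts N higher.
Cl > N: the two effects oppose for this pair; the across-period effect wins (3.16 vs 3.04).
For reference (Pauling): H 2.20, C 2.55, N 3.04, Cl 3.16, Ge 2.01, In 1.78.
So from lowest to highest: In < Ge < H < C < N < Cl.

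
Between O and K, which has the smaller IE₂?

The second ionization energy removes an electron from the +1 ion. For each element: O⁺ still has 5 valence electrons; K⁺ is the bare [Ar] core.
Usually core removal costs more than valence removal, but here the competition is close: a tightly held n=2 valence electron can cost more to remove than an n=3 core electron, so the actual values have to decide it.
Approximate IE_2 values (kJ/mol): O 3388, K 3052.
Hence IE_2: K < O.

K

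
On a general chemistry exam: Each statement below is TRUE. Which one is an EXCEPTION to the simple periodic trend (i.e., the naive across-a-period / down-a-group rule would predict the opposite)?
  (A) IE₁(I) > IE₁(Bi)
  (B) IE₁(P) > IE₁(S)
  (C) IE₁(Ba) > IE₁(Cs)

The general trend: first ionization energy increases across a period and decreases down a group.
(A) I (period 5, group 17) vs Bi (period 6, group 15): the stated order agrees with the simple trend.
(B) P (period 3, group 15) vs S (period 3, group 16): the stated order contradicts the simple trend.
(C) Ba (period 6, group 2) vs Cs (period 6, group 1): the stated order agrees with the simple trend.
The exception is (B): S (3p⁴) ionizes more easily than half-filled P (3p³) because the paired 3p electron in S is pushed out by e⁻–e⁻ repulsion.

(B)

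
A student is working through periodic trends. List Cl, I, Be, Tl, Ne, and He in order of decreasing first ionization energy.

He, Ne, Cl, I, Be, Tl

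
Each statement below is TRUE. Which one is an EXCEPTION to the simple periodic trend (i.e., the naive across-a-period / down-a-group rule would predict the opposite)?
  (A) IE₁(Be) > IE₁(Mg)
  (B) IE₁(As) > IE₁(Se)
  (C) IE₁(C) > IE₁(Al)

The general trend: first ionisation energy increases across a period and decreases down a group.
(A) Be (period 2, group 2) vs Mg (period 3, group 2): the stated order agrees with the simple trend.
(B) As (period 4, group 15) vs Se (period 4, group 16): the stated order contradicts the simple trend.
(C) C (period 2, group 14) vs Al (period 3, group 13): the stated order agrees with the simple trend.
The exception is (B): Se (4p⁴) ionizes more easily than half-filled As (4p³).

(B)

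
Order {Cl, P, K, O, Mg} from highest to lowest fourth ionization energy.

Mg > O > K > Cl > P

The fourth ionization energy removes an electron from the +3 ion. For each element: Cl³⁺ still has 4 valence electrons; P³⁺ still has 2 valence electrons; K³⁺ is already 2 electrons into the core; O³⁺ still has 3 valence electrons; Mg³⁺ is already 1 electron into the core.
Usually core removal costs more than valence removal, but here the competition is close: a tightly held n=2 valence electron can cost more to remove than an n=3 core electron, so the actual values have to decide it.
Valence configurations: Cl³⁺ [Ne]3s²3p², P³⁺ [Ne]3s², O³⁺ [He]2s²2p¹.
Approximate IE_4 values (kJ/mol): Cl 5159, P 4964, K 5877, O 7469, Mg 10543.
So the fourth ionization energies run P < Cl < K < O < Mg.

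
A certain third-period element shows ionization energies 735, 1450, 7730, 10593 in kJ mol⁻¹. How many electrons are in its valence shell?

2

Look for the largest jump between consecutive ionization energies: IE3/IE2 ≈ 5.3, far larger than any earlier ratio.
That jump marks the point where a core electron is being removed. So the atom has 2 valence electrons.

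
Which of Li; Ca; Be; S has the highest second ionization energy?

Li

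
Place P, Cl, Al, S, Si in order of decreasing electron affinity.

Cl > S > Si > P > Al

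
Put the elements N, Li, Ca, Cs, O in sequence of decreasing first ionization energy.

Li is in period 2, group 1; N is in period 2, group 15; O is in period 2, group 16; Ca is in period 4, group 2; Cs is in period 6, group 1.
Across a period the outer electron is held more tightly (higher IE₁); down a group it sits in a higher shell, more shielded, and comes off more easily.
Here both period and group differ, so the two effects have to be weighed against each other.
Li > Cs: Li sits above Cs in group 1, so the down-group effect alone puts Li higher.
Ca > Li: period and group pull opposite ways; the across-period shift dominates (590 vs 520 kJ/mol).
O > Ca: relative to Ca, both the across-period and down-group shifts push O's first ionization energy up.
N > O: this pair runs against the simple trend — see the exception note.
Note the exception: N has a higher first ionization energy than O, contrary to the simple trend — pairing an electron in O's 2p⁴ costs repulsion energy, so O ionizes more easily than half-filled N (2p³).
Tabulated first ionization energy (kJ/mol): Li 520, N 1402, O 1314, Ca 590, Cs 376.
So from highest to lowest: N > O > Ca > Li > Cs.

N > O > Ca > Li > Cs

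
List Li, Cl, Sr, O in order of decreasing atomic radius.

Sr > Li > Cl > O

Li is in period 2, group 1; O is in period 2, group 16; Cl is in period 3, group 17; Sr is in period 5, group 2.
Atomic radius shrinks across a period as nuclear charge pulls the same shell inward, and grows down a group as new shells are added.
These span different periods and groups, so the two trends combine.
Cl > O: period and group pull opposite ways; the down-group shift dominates (99 vs 63 pm).
Li > Cl: the two effects oppose for this pair; the across-period effect wins (133 vs 99 pm).
Sr > Li: the two effects oppose for this pair; the down-group effect wins (185 vs 133 pm).
For reference (pm): Li 133, O 63, Cl 99, Sr 185.
So from largest to smallest: Sr > Li > Cl > O.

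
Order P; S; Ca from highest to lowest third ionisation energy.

Ca, S, P

IE_3 is the cost of taking one more electron from the +2 cation: P²⁺ still has 3 valence electrons; S²⁺ still has 4 valence electrons; Ca²⁺ is the bare [Ar] core.
Breaking into a closed-shell core is much more expensive than removing a leftover valence electron — Ca has the largest IE_3 here.
Valence configurations: P²⁺ [Ne]3s²3p¹, S²⁺ [Ne]3s²3p².
Tabulated IE_3 (kJ/mol): P 2914, S 3357, Ca 4912.
Putting it together, IE_3: P < S < Ca.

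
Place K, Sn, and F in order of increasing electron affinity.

Adding an electron releases more energy for atoms nearer the top right (short of the noble gases).
Neither a single period nor a single group — weigh both effects.
Sn > K: period and group pull opposite ways; the across-period shift dominates (107 vs 48 kJ/mol).
F > Sn: both effects reinforce here, so F is clearly the higher of the two.
Tabulated electron affinity (kJ/mol): F 328, K 48, Sn 107.
So from lowest to highest: K < Sn < F.

K, Sn, F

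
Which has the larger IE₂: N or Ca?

N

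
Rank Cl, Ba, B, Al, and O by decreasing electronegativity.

B is in period 2, group 13; O is in period 2, group 16; Al is in period 3, group 13; Cl is in period 3, group 17; Ba is in period 6, group 2.
Electronegativity increases across a period and decreases down a group, tracking effective nuclear charge and atomic size.
Here both period and group differ, so the two effects have to be weighed against each other.
Al > Ba: relative to Ba, both the across-period and down-group shifts push Al's electronegativity up.
B > Al: they share group 13; the group trend gives B the larger value.
Cl > B: period and group pull opposite ways; the across-period shift dominates (3.16 vs 2.04).
O > Cl: period and group pull opposite ways; the down-group shift dominates (3.44 vs 3.16).
For reference (Pauling): B 2.04, O 3.44, Al 1.61, Cl 3.16, Ba 0.89.
So from highest to lowest: O > Cl > B > Al > Ba.

O > Cl > B > Al > Ba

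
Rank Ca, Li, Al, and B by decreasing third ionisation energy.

Li > Ca > B > Al

IE_3 is the cost of taking one more electron from the +2 cation: Ca²⁺ is the bare [Ar] core; Li²⁺ is already 1 electron into the core; Al²⁺ still has 1 valence electron; B²⁺ still has 1 valence electron.
Breaking into a closed-shell core is much more expensive than removing a leftover valence electron — Ca and Li have the largest IE_3 here.
Valence configurations: Al²⁺ [Ne]3s¹, B²⁺ [He]2s¹.
Tabulated IE_3 (kJ/mol): Ca 4912, Li 11815, Al 2745, B 3660.
Overall IE_3 order: Al < B < Ca < Li.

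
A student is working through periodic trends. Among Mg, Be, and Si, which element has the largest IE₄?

Consider each +3 ion: Mg³⁺ is already 1 electron into the core; Be³⁺ is already 1 electron into the core; Si³⁺ still has 1 valence electron.
Core electrons are held far more tightly than valence electrons, so Mg and Be top the IE_4 order.
The numbers (kJ/mol): Mg 10543, Be 21007, Si 4356.
So the fourth ionization energies run Si < Mg < Be.

Be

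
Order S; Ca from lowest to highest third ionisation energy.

S, Ca

After 2 electrons have been removed, what remains? S²⁺ still has 4 valence electrons; Ca²⁺ is the bare [Ar] core.
Core electrons are held far more tightly than valence electrons, so Ca tops the IE_3 order.
Tabulated IE_3 (kJ/mol): S 3357, Ca 4912.
Overall IE_3 order: S < Ca.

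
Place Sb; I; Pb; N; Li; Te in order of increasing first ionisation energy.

Li < Pb < Sb < Te < I < N

Li is in period 2, group 1; N is in period 2, group 15; Sb is in period 5, group 15; Te is in period 5, group 16; I is in period 5, group 17; Pb is in period 6, group 14.
IE₁ increases left→right with effective nuclear charge and decreases top→bottom as the valence shell moves farther out.
Neither a single period nor a single group — weigh both effects.
Pb > Li: period and group pull opposite ways; the across-period shift dominates (716 vs 520 kJ/mol).
Sb > Pb: relative to Pb, both the across-period and down-group shifts push Sb's first ionization energy up.
Te > Sb: Te lies to the right of Sb in period 5, so the across-period effect alone puts Te higher.
I > Te: both are in period 5; the period trend gives I the larger value.
N > I: period and group pull opposite ways; the down-group shift dominates (1402 vs 1008 kJ/mol).
For reference (kJ/mol): Li 520, N 1402, Sb 831, Te 869, I 1008, Pb 716.
So from lowest to highest: Li < Pb < Sb < Te < I < N.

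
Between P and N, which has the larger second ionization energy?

N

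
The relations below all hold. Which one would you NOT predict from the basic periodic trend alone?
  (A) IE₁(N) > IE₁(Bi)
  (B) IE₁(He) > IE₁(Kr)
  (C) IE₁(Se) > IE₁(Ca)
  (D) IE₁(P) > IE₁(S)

(D)

The general trend: first ionization energy increases across a period and decreases down a group.
(A) N (period 2, group 15) vs Bi (period 6, group 15): the stated order agrees with the simple trend.
(B) He (period 1, group 18) vs Kr (period 4, group 18): the stated order agrees with the simple trend.
(C) Se (period 4, group 16) vs Ca (period 4, group 2): the stated order agrees with the simple trend.
(D) P (period 3, group 15) vs S (period 3, group 16): the stated order contradicts the simple trend.
The exception is (D): S (3p⁴) ionizes more easily than half-filled P (3p³) because the paired 3p electron in S is pushed out by e⁻–e⁻ repulsion.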